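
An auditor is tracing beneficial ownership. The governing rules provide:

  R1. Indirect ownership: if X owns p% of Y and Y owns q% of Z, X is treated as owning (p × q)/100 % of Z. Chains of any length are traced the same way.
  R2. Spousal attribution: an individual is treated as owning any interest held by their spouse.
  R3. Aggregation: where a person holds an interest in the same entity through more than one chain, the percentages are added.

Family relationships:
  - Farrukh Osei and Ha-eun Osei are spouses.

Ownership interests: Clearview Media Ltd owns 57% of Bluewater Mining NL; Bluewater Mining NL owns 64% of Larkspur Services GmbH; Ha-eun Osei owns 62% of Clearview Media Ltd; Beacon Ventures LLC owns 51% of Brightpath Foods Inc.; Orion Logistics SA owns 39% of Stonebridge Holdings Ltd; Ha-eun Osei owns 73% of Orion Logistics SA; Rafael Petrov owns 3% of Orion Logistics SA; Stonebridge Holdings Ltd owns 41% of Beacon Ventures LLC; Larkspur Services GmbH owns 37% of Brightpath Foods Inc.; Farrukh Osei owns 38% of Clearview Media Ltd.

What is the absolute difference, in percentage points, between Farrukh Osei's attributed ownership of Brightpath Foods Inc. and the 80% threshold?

60.549323

By spousal attribution (R2), Farrukh Osei is treated as also owning Ha-eun Osei's interest in Clearview Media Ltd, giving 38% + 62% = 100%.
By spousal attribution (R2), Farrukh Osei is treated as owning Ha-eun Osei's 73% interest in Orion Logistics SA.
Chain via Clearview Media Ltd → Bluewater Mining NL → Larkspur Services GmbH (R1): 100% × 57% × 64% × 37% = 13.4976% of Brightpath Foods Inc.
Chain via Orion Logistics SA → Stonebridge Holdings Ltd → Beacon Ventures LLC (R1): 73% × 39% × 41% × 51% = 5.953077% of Brightpath Foods Inc.
Aggregating (R3): 13.4976% + 5.953077% = 19.450677%.
19.450677% falls short of the 80% threshold by 60.549323 percentage points.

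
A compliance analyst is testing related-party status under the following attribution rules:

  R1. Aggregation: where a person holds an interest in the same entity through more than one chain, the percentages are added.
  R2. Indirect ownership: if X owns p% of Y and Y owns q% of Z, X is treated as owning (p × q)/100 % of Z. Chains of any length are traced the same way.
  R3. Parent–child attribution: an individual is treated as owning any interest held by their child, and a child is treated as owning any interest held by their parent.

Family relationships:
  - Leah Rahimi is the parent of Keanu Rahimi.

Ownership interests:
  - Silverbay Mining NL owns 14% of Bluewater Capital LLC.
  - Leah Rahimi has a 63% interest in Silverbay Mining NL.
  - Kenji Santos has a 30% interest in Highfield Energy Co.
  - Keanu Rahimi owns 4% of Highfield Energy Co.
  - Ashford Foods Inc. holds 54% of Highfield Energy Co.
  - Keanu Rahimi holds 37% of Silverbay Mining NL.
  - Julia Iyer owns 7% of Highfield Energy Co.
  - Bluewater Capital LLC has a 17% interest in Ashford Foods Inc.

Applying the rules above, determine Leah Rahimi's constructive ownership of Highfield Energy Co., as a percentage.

By parent–child attribution (R3), Leah Rahimi is treated as also owning Keanu Rahimi's interest in Silverbay Mining NL, giving 63% + 37% = 100%.
By parent–child attribution (R3), Leah Rahimi is treated as owning Keanu Rahimi's 4% interest in Highfield Energy Co.
Chain via Silverbay Mining NL → Bluewater Capital LLC → Ashford Foods Inc. (R2): 100% × 14% × 17% × 54% = 1.2852% of Highfield Energy Co.
Direct interest in Highfield Energy Co: 4%.
Aggregating (R1): 1.2852% + 4% = 5.2852%.

5.2852%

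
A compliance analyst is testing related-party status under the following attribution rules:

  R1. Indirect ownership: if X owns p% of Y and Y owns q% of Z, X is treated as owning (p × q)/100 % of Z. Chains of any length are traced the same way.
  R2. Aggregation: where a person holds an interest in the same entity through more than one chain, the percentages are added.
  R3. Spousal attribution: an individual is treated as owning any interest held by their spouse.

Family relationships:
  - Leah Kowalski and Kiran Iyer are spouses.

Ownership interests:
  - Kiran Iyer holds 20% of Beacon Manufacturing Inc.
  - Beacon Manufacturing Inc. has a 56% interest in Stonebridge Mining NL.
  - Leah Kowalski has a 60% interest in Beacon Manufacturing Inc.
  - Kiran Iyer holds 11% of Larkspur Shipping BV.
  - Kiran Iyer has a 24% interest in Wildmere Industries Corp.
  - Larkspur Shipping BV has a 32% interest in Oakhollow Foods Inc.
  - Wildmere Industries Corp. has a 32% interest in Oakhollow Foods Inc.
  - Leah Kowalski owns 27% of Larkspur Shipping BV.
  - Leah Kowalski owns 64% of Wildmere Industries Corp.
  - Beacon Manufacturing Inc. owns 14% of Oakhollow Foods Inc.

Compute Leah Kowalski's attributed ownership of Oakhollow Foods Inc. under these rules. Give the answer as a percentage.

By spousal attribution (R3), Leah Kowalski is treated as also owning Kiran Iyer's interest in Beacon Manufacturing Inc, giving 60% + 20% = 80%.
By spousal attribution (R3), Leah Kowalski is treated as also owning Kiran Iyer's interest in Wildmere Industries Corp, giving 64% + 24% = 88%.
By spousal attribution (R3), Leah Kowalski is treated as also owning Kiran Iyer's interest in Larkspur Shipping BV, giving 27% + 11% = 38%.
Chain via Beacon Manufacturing Inc. (R1): 80% × 14% = 11.2% of Oakhollow Foods Inc.
Chain via Wildmere Industries Corp. (R1): 88% × 32% = 28.16% of Oakhollow Foods Inc.
Chain via Larkspur Shipping BV (R1): 38% × 32% = 12.16% of Oakhollow Foods Inc.
Aggregating (R2): 11.2% + 28.16% + 12.16% = 51.52%.

51.52%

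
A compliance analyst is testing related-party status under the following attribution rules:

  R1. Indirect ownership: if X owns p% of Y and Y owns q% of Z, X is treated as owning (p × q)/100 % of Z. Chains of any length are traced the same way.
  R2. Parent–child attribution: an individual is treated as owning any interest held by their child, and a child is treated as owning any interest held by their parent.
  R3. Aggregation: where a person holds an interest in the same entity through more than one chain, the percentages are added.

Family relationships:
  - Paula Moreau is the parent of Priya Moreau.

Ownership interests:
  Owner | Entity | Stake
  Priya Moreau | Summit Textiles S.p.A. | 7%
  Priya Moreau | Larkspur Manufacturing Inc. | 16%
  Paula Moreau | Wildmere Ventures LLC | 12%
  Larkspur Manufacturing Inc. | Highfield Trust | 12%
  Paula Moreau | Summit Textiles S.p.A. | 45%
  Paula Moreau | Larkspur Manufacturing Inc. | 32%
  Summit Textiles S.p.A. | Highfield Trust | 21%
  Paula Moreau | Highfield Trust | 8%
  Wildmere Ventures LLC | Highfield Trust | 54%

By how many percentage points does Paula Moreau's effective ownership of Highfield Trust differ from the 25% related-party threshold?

6.16

By parent–child attribution (R2), Paula Moreau is treated as also owning Priya Moreau's interest in Summit Textiles S.p.A, giving 45% + 7% = 52%.
By parent–child attribution (R2), Paula Moreau is treated as also owning Priya Moreau's interest in Larkspur Manufacturing Inc, giving 32% + 16% = 48%.
Chain via Summit Textiles S.p.A. (R1): 52% × 21% = 10.92% of Highfield Trust.
Chain via Larkspur Manufacturing Inc. (R1): 48% × 12% = 5.76% of Highfield Trust.
Chain via Wildmere Ventures LLC (R1): 12% × 54% = 6.48% of Highfield Trust.
Direct interest in Highfield Trust: 8%.
Aggregating (R3): 10.92% + 5.76% + 6.48% + 8% = 31.16%.
31.16% exceeds the 25% threshold by 6.16 percentage points.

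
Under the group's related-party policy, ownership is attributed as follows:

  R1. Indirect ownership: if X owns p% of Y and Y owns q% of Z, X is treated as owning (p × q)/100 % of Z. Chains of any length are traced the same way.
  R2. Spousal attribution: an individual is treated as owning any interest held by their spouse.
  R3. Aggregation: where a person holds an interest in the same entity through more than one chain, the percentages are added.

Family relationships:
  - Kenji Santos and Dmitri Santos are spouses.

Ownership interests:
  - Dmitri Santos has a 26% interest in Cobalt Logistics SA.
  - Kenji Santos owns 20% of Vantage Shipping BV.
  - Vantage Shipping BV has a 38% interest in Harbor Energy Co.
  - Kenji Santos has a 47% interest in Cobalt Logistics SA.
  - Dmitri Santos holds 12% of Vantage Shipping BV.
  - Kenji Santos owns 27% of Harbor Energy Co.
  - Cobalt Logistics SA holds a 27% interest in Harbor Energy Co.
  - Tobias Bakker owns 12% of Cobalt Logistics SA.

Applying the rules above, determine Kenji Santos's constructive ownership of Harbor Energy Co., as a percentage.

By spousal attribution (R2), Kenji Santos is treated as also owning Dmitri Santos's interest in Vantage Shipping BV, giving 20% + 12% = 32%.
By spousal attribution (R2), Kenji Santos is treated as also owning Dmitri Santos's interest in Cobalt Logistics SA, giving 47% + 26% = 73%.
Chain via Vantage Shipping BV (R1): 32% × 38% = 12.16% of Harbor Energy Co.
Chain via Cobalt Logistics SA (R1): 73% × 27% = 19.71% of Harbor Energy Co.
Direct interest in Harbor Energy Co: 27%.
Aggregating (R3): 12.16% + 19.71% + 27% = 58.87%.

58.87%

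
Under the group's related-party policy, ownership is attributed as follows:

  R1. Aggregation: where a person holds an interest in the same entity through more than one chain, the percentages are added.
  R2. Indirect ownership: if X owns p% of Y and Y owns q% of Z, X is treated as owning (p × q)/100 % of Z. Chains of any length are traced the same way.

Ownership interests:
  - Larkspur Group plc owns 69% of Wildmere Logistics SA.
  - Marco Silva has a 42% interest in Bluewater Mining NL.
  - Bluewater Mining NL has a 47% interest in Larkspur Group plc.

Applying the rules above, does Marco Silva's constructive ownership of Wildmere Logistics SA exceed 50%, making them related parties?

No

Chain via Bluewater Mining NL → Larkspur Group plc (R2): 42% × 47% × 69% = 13.6206% of Wildmere Logistics SA.
13.6206% does not exceed the 50% threshold, so Marco is not a related party to Wildmere Logistics SA.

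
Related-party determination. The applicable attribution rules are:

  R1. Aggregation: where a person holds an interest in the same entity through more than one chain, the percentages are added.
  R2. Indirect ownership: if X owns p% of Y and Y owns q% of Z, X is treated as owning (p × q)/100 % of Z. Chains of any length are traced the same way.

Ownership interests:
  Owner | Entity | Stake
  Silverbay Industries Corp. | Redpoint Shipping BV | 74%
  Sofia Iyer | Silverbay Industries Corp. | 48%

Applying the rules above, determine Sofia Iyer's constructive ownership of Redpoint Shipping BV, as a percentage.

Chain via Silverbay Industries Corp. (R2): 48% × 74% = 35.52% of Redpoint Shipping BV.

35.52%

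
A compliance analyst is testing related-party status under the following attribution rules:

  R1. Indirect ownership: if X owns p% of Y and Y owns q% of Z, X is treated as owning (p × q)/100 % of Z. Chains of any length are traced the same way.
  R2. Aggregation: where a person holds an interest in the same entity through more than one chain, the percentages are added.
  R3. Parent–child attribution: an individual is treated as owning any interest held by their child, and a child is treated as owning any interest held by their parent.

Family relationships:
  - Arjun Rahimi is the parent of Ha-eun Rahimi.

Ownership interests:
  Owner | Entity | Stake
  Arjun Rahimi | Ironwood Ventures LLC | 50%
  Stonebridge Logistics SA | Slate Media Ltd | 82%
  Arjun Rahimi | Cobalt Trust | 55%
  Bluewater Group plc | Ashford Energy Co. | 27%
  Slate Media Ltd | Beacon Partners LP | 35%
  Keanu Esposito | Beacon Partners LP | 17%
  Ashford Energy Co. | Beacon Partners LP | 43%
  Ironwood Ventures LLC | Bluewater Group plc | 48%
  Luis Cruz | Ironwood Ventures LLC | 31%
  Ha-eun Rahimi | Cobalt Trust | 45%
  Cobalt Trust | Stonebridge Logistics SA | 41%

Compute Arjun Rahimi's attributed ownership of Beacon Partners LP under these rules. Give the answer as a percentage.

14.5534%

By parent–child attribution (R3), Arjun Rahimi is treated as also owning Ha-eun Rahimi's interest in Cobalt Trust, giving 55% + 45% = 100%.
Chain via Cobalt Trust → Stonebridge Logistics SA → Slate Media Ltd (R1): 100% × 41% × 82% × 35% = 11.767% of Beacon Partners LP.
Chain via Ironwood Ventures LLC → Bluewater Group plc → Ashford Energy Co. (R1): 50% × 48% × 27% × 43% = 2.7864% of Beacon Partners LP.
Aggregating (R2): 11.767% + 2.7864% = 14.5534%.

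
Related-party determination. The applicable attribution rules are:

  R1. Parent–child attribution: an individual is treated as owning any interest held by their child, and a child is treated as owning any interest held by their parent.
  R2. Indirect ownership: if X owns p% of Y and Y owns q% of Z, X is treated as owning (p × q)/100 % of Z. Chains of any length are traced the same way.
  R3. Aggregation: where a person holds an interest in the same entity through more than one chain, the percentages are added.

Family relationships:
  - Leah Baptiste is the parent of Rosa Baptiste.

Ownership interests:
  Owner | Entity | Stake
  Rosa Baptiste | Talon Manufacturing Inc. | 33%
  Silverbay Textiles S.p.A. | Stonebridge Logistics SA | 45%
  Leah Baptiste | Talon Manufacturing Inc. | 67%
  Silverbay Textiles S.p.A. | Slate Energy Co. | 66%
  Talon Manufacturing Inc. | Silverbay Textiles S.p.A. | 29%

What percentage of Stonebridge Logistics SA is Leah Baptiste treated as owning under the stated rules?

By parent–child attribution (R1), Leah Baptiste is treated as also owning Rosa Baptiste's interest in Talon Manufacturing Inc, giving 67% + 33% = 100%.
Chain via Talon Manufacturing Inc. → Silverbay Textiles S.p.A. (R2): 100% × 29% × 45% = 13.05% of Stonebridge Logistics SA.

13.05%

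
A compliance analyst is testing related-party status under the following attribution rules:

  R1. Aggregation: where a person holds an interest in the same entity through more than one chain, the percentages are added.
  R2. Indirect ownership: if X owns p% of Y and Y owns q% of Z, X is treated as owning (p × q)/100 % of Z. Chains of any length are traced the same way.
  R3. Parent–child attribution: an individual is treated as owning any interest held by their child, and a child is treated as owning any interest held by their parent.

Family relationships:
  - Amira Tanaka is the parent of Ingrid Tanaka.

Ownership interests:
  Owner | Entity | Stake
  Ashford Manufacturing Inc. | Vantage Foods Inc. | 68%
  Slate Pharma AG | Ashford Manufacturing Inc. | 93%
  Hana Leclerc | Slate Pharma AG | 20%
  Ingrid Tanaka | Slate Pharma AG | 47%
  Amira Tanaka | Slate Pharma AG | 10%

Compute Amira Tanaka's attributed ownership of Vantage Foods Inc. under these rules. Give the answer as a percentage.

By parent–child attribution (R3), Amira Tanaka is treated as also owning Ingrid Tanaka's interest in Slate Pharma AG, giving 10% + 47% = 57%.
Chain via Slate Pharma AG → Ashford Manufacturing Inc. (R2): 57% × 93% × 68% = 36.0468% of Vantage Foods Inc.

36.0468%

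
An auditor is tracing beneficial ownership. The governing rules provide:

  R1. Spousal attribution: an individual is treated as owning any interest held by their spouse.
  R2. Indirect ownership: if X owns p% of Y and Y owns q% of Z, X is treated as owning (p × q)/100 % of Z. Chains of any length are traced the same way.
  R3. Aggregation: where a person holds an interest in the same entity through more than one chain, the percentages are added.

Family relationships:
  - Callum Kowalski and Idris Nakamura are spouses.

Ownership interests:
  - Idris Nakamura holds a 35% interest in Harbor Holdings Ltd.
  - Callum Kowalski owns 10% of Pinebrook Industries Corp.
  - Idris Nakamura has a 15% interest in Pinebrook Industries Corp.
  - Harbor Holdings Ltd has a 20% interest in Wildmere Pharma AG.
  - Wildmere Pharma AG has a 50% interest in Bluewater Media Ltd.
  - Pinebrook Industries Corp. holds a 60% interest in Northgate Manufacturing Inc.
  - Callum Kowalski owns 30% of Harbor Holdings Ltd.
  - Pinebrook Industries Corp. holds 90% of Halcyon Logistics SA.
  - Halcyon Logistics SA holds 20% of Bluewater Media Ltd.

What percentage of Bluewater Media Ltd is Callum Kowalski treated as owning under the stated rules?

By spousal attribution (R1), Callum Kowalski is treated as also owning Idris Nakamura's interest in Harbor Holdings Ltd, giving 30% + 35% = 65%.
By spousal attribution (R1), Callum Kowalski is treated as also owning Idris Nakamura's interest in Pinebrook Industries Corp, giving 10% + 15% = 25%.
Chain via Harbor Holdings Ltd → Wildmere Pharma AG (R2): 65% × 20% × 50% = 6.5% of Bluewater Media Ltd.
Chain via Pinebrook Industries Corp. → Halcyon Logistics SA (R2): 25% × 90% × 20% = 4.5% of Bluewater Media Ltd.
Aggregating (R3): 6.5% + 4.5% = 11%.

11%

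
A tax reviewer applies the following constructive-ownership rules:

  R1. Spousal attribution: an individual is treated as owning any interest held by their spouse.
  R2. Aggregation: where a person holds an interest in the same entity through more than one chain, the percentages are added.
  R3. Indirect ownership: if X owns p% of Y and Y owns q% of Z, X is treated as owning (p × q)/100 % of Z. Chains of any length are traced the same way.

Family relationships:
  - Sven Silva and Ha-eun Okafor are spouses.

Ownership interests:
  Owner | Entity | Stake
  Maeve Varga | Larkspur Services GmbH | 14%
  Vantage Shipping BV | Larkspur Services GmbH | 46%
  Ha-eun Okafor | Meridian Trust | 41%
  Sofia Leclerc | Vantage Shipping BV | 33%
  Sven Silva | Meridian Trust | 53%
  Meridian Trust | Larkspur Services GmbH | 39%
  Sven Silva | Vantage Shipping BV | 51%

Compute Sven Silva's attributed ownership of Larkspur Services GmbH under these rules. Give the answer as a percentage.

By spousal attribution (R1), Sven Silva is treated as also owning Ha-eun Okafor's interest in Meridian Trust, giving 53% + 41% = 94%.
Chain via Vantage Shipping BV (R3): 51% × 46% = 23.46% of Larkspur Services GmbH.
Chain via Meridian Trust (R3): 94% × 39% = 36.66% of Larkspur Services GmbH.
Aggregating (R2): 23.46% + 36.66% = 60.12%.

60.12%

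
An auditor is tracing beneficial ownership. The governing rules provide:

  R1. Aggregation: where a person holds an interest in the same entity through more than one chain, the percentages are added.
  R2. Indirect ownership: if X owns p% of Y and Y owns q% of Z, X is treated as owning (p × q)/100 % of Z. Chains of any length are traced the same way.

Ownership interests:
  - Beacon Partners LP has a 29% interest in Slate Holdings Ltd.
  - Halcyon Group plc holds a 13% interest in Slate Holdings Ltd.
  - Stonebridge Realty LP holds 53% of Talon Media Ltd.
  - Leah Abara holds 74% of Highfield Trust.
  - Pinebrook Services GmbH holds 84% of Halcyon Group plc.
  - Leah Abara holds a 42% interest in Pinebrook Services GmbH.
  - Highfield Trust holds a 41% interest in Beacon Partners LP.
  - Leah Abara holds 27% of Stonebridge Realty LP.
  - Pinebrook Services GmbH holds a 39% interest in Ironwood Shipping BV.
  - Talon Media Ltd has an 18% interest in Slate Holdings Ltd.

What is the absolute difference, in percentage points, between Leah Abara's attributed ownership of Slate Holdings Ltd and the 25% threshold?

Chain via Pinebrook Services GmbH → Halcyon Group plc (R2): 42% × 84% × 13% = 4.5864% of Slate Holdings Ltd.
Chain via Highfield Trust → Beacon Partners LP (R2): 74% × 41% × 29% = 8.7986% of Slate Holdings Ltd.
Chain via Stonebridge Realty LP → Talon Media Ltd (R2): 27% × 53% × 18% = 2.5758% of Slate Holdings Ltd.
Aggregating (R1): 4.5864% + 8.7986% + 2.5758% = 15.9608%.
15.9608% falls short of the 25% threshold by 9.0392 percentage points.

9.0392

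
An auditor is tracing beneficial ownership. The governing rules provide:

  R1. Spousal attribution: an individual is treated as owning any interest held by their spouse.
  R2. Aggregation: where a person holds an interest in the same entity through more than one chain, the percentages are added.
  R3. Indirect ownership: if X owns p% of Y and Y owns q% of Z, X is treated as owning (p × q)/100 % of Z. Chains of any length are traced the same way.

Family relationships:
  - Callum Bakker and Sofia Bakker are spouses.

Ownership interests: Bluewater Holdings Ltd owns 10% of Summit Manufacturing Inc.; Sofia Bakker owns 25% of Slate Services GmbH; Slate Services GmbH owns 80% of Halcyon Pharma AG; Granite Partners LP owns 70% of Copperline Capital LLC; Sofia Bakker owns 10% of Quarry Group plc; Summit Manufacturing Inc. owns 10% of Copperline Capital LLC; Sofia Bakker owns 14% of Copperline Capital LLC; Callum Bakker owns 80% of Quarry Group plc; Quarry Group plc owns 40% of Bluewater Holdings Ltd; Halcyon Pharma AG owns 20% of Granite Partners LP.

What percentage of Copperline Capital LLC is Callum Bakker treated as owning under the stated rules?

17.16%

By spousal attribution (R1), Callum Bakker is treated as also owning Sofia Bakker's interest in Quarry Group plc, giving 80% + 10% = 90%.
By spousal attribution (R1), Callum Bakker is treated as owning Sofia Bakker's 25% interest in Slate Services GmbH.
By spousal attribution (R1), Callum Bakker is treated as owning Sofia Bakker's 14% interest in Copperline Capital LLC.
Chain via Quarry Group plc → Bluewater Holdings Ltd → Summit Manufacturing Inc. (R3): 90% × 40% × 10% × 10% = 0.36% of Copperline Capital LLC.
Chain via Slate Services GmbH → Halcyon Pharma AG → Granite Partners LP (R3): 25% × 80% × 20% × 70% = 2.8% of Copperline Capital LLC.
Direct interest in Copperline Capital LLC: 14%.
Aggregating (R2): 0.36% + 2.8% + 14% = 17.16%.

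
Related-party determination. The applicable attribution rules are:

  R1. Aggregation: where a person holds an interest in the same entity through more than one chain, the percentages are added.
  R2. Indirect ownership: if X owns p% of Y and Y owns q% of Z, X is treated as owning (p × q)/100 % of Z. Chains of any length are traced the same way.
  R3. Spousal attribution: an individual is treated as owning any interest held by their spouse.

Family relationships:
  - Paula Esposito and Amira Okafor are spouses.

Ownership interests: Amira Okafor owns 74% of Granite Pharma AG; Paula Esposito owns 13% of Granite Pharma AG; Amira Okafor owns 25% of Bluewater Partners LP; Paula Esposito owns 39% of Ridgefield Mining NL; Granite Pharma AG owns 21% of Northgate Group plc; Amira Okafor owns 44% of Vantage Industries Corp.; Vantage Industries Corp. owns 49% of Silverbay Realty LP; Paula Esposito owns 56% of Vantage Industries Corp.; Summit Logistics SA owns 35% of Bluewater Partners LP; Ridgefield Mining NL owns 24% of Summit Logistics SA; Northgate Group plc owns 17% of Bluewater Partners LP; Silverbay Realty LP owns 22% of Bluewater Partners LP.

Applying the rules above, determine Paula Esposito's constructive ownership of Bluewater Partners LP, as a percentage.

42.1619%

By spousal attribution (R3), Paula Esposito is treated as also owning Amira Okafor's interest in Granite Pharma AG, giving 13% + 74% = 87%.
By spousal attribution (R3), Paula Esposito is treated as also owning Amira Okafor's interest in Vantage Industries Corp, giving 56% + 44% = 100%.
By spousal attribution (R3), Paula Esposito is treated as owning Amira Okafor's 25% interest in Bluewater Partners LP.
Chain via Granite Pharma AG → Northgate Group plc (R2): 87% × 21% × 17% = 3.1059% of Bluewater Partners LP.
Chain via Vantage Industries Corp. → Silverbay Realty LP (R2): 100% × 49% × 22% = 10.78% of Bluewater Partners LP.
Chain via Ridgefield Mining NL → Summit Logistics SA (R2): 39% × 24% × 35% = 3.276% of Bluewater Partners LP.
Direct interest in Bluewater Partners LP: 25%.
Aggregating (R1): 3.1059% + 10.78% + 3.276% + 25% = 42.1619%.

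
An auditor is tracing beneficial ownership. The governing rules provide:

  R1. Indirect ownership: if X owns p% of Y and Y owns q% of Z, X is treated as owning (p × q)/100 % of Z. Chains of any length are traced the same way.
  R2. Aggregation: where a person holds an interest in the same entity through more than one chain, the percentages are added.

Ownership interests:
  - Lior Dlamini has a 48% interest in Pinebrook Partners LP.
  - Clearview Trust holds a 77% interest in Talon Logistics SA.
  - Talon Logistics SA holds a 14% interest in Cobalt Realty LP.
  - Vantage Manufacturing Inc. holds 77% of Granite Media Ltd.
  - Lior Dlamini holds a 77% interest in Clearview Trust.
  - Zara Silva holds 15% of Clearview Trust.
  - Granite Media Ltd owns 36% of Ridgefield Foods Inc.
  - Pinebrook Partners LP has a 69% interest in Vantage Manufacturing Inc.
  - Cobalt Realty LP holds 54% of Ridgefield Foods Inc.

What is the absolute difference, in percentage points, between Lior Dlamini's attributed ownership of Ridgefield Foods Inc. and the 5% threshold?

8.663188

Chain via Clearview Trust → Talon Logistics SA → Cobalt Realty LP (R1): 77% × 77% × 14% × 54% = 4.482324% of Ridgefield Foods Inc.
Chain via Pinebrook Partners LP → Vantage Manufacturing Inc. → Granite Media Ltd (R1): 48% × 69% × 77% × 36% = 9.180864% of Ridgefield Foods Inc.
Aggregating (R2): 4.482324% + 9.180864% = 13.663188%.
13.663188% exceeds the 5% threshold by 8.663188 percentage points.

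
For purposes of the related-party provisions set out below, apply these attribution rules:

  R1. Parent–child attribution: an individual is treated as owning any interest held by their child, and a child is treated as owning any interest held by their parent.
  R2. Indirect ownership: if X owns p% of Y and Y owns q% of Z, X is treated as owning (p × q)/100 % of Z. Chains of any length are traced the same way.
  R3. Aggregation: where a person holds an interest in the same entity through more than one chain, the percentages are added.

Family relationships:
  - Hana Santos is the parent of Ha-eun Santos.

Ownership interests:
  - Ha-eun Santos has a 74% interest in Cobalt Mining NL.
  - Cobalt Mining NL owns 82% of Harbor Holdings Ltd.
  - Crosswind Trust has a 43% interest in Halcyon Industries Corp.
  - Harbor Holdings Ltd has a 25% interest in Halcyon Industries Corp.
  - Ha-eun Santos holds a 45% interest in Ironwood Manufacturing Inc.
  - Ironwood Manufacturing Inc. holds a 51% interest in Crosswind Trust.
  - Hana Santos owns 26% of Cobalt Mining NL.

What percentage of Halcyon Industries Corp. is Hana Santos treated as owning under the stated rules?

By parent–child attribution (R1), Hana Santos is treated as also owning Ha-eun Santos's interest in Cobalt Mining NL, giving 26% + 74% = 100%.
By parent–child attribution (R1), Hana Santos is treated as owning Ha-eun Santos's 45% interest in Ironwood Manufacturing Inc.
Chain via Cobalt Mining NL → Harbor Holdings Ltd (R2): 100% × 82% × 25% = 20.5% of Halcyon Industries Corp.
Chain via Ironwood Manufacturing Inc. → Crosswind Trust (R2): 45% × 51% × 43% = 9.8685% of Halcyon Industries Corp.
Aggregating (R3): 20.5% + 9.8685% = 30.3685%.

30.3685%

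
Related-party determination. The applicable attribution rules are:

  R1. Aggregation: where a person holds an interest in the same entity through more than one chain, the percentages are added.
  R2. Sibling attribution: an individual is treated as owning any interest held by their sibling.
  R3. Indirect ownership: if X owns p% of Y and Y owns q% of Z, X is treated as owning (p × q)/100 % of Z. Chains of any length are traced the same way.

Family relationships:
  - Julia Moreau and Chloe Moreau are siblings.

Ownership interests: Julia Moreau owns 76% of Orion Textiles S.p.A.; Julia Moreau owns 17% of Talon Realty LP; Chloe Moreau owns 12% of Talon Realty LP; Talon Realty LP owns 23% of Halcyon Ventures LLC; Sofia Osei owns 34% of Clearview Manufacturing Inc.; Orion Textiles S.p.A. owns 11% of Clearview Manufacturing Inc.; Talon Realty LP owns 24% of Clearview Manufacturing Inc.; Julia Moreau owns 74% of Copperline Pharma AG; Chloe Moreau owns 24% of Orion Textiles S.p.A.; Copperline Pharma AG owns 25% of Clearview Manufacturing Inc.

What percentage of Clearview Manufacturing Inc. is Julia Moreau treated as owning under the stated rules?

By sibling attribution (R2), Julia Moreau is treated as also owning Chloe Moreau's interest in Orion Textiles S.p.A, giving 76% + 24% = 100%.
By sibling attribution (R2), Julia Moreau is treated as also owning Chloe Moreau's interest in Talon Realty LP, giving 17% + 12% = 29%.
Chain via Orion Textiles S.p.A. (R3): 100% × 11% = 11% of Clearview Manufacturing Inc.
Chain via Talon Realty LP (R3): 29% × 24% = 6.96% of Clearview Manufacturing Inc.
Chain via Copperline Pharma AG (R3): 74% × 25% = 18.5% of Clearview Manufacturing Inc.
Aggregating (R1): 11% + 6.96% + 18.5% = 36.46%.

36.46%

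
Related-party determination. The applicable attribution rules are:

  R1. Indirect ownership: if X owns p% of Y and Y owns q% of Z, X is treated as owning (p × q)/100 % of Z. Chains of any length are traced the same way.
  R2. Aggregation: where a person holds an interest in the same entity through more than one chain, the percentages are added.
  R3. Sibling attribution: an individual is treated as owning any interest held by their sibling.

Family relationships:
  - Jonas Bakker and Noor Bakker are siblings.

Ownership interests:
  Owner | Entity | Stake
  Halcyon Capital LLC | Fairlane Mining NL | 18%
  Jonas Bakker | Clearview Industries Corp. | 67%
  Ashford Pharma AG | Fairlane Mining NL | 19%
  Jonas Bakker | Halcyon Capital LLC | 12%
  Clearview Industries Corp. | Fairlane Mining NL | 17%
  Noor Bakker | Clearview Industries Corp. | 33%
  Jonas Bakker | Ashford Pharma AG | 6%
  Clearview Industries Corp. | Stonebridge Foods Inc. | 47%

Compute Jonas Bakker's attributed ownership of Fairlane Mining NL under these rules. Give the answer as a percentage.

20.3%

By sibling attribution (R3), Jonas Bakker is treated as also owning Noor Bakker's interest in Clearview Industries Corp, giving 67% + 33% = 100%.
Chain via Ashford Pharma AG (R1): 6% × 19% = 1.14% of Fairlane Mining NL.
Chain via Halcyon Capital LLC (R1): 12% × 18% = 2.16% of Fairlane Mining NL.
Chain via Clearview Industries Corp. (R1): 100% × 17% = 17% of Fairlane Mining NL.
Aggregating (R2): 1.14% + 2.16% + 17% = 20.3%.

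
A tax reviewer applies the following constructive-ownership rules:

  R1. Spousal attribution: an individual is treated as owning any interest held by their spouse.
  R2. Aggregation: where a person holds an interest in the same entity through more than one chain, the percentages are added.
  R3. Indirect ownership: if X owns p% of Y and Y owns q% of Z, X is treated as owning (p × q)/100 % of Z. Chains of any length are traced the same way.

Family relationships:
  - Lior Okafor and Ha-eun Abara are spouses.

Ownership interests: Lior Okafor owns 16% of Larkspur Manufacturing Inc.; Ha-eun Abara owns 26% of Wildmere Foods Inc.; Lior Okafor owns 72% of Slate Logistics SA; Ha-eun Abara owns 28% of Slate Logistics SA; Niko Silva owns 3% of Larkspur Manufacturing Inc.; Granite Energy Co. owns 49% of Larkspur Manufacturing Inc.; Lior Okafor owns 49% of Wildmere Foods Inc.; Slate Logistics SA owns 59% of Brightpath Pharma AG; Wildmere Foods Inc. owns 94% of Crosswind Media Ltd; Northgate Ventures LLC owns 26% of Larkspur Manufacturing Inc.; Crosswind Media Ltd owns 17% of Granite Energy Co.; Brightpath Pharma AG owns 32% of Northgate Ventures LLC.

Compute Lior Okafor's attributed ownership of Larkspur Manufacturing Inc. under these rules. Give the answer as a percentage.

By spousal attribution (R1), Lior Okafor is treated as also owning Ha-eun Abara's interest in Slate Logistics SA, giving 72% + 28% = 100%.
By spousal attribution (R1), Lior Okafor is treated as also owning Ha-eun Abara's interest in Wildmere Foods Inc, giving 49% + 26% = 75%.
Chain via Slate Logistics SA → Brightpath Pharma AG → Northgate Ventures LLC (R3): 100% × 59% × 32% × 26% = 4.9088% of Larkspur Manufacturing Inc.
Chain via Wildmere Foods Inc. → Crosswind Media Ltd → Granite Energy Co. (R3): 75% × 94% × 17% × 49% = 5.87265% of Larkspur Manufacturing Inc.
Direct interest in Larkspur Manufacturing Inc: 16%.
Aggregating (R2): 4.9088% + 5.87265% + 16% = 26.78145%.

26.78145%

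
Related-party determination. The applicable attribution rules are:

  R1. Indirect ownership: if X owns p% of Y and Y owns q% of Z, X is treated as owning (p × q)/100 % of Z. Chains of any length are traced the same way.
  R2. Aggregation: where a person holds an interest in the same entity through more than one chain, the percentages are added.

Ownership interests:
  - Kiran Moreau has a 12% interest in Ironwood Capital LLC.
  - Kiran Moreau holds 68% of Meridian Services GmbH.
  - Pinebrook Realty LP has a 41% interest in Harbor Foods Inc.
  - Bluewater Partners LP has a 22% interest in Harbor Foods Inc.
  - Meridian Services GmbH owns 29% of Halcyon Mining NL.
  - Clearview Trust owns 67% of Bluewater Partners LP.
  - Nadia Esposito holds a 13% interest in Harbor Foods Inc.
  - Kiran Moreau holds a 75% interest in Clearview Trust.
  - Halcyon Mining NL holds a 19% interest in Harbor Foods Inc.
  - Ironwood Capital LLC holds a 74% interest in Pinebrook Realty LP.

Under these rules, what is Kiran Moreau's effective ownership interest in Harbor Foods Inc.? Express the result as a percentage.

18.4426%

Chain via Meridian Services GmbH → Halcyon Mining NL (R1): 68% × 29% × 19% = 3.7468% of Harbor Foods Inc.
Chain via Clearview Trust → Bluewater Partners LP (R1): 75% × 67% × 22% = 11.055% of Harbor Foods Inc.
Chain via Ironwood Capital LLC → Pinebrook Realty LP (R1): 12% × 74% × 41% = 3.6408% of Harbor Foods Inc.
Aggregating (R2): 3.7468% + 11.055% + 3.6408% = 18.4426%.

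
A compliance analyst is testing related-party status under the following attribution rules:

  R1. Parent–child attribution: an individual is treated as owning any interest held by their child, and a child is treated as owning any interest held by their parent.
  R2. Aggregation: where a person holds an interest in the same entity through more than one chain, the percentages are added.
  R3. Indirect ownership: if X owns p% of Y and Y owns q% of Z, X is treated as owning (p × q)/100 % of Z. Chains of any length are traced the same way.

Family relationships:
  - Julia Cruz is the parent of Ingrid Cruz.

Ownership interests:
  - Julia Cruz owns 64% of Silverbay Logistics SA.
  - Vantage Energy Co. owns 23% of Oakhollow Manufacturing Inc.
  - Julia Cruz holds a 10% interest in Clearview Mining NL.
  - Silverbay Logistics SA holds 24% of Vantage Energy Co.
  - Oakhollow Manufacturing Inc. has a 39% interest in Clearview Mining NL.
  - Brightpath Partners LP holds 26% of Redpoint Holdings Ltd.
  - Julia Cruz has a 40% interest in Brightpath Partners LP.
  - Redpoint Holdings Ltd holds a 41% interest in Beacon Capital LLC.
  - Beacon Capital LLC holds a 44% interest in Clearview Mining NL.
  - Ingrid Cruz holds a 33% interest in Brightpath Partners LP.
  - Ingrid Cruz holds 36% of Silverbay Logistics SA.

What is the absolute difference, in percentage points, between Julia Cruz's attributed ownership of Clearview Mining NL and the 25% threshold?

9.423208

By parent–child attribution (R1), Julia Cruz is treated as also owning Ingrid Cruz's interest in Brightpath Partners LP, giving 40% + 33% = 73%.
By parent–child attribution (R1), Julia Cruz is treated as also owning Ingrid Cruz's interest in Silverbay Logistics SA, giving 64% + 36% = 100%.
Chain via Brightpath Partners LP → Redpoint Holdings Ltd → Beacon Capital LLC (R3): 73% × 26% × 41% × 44% = 3.423992% of Clearview Mining NL.
Chain via Silverbay Logistics SA → Vantage Energy Co. → Oakhollow Manufacturing Inc. (R3): 100% × 24% × 23% × 39% = 2.1528% of Clearview Mining NL.
Direct interest in Clearview Mining NL: 10%.
Aggregating (R2): 3.423992% + 2.1528% + 10% = 15.576792%.
15.576792% falls short of the 25% threshold by 9.423208 percentage points.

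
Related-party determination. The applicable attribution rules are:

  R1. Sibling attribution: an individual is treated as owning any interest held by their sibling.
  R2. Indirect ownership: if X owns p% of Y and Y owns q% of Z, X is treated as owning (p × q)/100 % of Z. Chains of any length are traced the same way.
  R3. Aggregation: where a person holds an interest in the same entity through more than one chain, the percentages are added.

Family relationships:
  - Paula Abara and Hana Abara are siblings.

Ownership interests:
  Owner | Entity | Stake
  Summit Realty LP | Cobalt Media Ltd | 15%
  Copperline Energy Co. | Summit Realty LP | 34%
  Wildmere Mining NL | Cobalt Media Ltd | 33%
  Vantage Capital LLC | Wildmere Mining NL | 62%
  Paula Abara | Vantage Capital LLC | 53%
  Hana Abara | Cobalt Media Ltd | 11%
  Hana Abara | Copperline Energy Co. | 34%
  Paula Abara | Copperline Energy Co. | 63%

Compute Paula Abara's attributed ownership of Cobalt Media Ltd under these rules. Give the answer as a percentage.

By sibling attribution (R1), Paula Abara is treated as also owning Hana Abara's interest in Copperline Energy Co, giving 63% + 34% = 97%.
By sibling attribution (R1), Paula Abara is treated as owning Hana Abara's 11% interest in Cobalt Media Ltd.
Chain via Vantage Capital LLC → Wildmere Mining NL (R2): 53% × 62% × 33% = 10.8438% of Cobalt Media Ltd.
Chain via Copperline Energy Co. → Summit Realty LP (R2): 97% × 34% × 15% = 4.947% of Cobalt Media Ltd.
Direct interest in Cobalt Media Ltd: 11%.
Aggregating (R3): 10.8438% + 4.947% + 11% = 26.7908%.

26.7908%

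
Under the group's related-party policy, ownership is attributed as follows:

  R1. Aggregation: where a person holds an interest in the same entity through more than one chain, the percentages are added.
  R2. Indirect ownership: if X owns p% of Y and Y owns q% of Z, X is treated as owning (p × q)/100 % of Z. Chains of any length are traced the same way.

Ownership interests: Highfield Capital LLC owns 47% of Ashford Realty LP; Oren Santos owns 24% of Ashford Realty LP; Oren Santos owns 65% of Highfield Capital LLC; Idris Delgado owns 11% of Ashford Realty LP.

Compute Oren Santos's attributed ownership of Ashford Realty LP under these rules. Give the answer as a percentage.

Chain via Highfield Capital LLC (R2): 65% × 47% = 30.55% of Ashford Realty LP.
Direct interest in Ashford Realty LP: 24%.
Aggregating (R1): 30.55% + 24% = 54.55%.

54.55%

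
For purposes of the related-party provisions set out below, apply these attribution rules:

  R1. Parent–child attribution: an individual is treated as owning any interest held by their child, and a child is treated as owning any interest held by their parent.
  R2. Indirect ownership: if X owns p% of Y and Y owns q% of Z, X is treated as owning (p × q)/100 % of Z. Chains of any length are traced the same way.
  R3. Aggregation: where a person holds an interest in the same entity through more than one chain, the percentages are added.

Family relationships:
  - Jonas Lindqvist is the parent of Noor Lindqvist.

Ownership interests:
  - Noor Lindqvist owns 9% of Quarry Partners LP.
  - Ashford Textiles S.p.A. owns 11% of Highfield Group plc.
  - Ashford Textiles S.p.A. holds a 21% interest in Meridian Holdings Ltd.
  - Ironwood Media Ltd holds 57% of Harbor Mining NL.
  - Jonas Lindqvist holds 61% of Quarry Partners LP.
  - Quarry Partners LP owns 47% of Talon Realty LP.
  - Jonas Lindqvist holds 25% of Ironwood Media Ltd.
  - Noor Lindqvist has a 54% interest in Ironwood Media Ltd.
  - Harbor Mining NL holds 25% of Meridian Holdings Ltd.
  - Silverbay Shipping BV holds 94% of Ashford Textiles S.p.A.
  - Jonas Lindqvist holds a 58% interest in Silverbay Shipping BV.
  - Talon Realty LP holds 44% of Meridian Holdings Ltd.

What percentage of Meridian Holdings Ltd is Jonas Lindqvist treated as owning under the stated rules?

37.1827%

By parent–child attribution (R1), Jonas Lindqvist is treated as also owning Noor Lindqvist's interest in Quarry Partners LP, giving 61% + 9% = 70%.
By parent–child attribution (R1), Jonas Lindqvist is treated as also owning Noor Lindqvist's interest in Ironwood Media Ltd, giving 25% + 54% = 79%.
Chain via Quarry Partners LP → Talon Realty LP (R2): 70% × 47% × 44% = 14.476% of Meridian Holdings Ltd.
Chain via Ironwood Media Ltd → Harbor Mining NL (R2): 79% × 57% × 25% = 11.2575% of Meridian Holdings Ltd.
Chain via Silverbay Shipping BV → Ashford Textiles S.p.A. (R2): 58% × 94% × 21% = 11.4492% of Meridian Holdings Ltd.
Aggregating (R3): 14.476% + 11.2575% + 11.4492% = 37.1827%.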